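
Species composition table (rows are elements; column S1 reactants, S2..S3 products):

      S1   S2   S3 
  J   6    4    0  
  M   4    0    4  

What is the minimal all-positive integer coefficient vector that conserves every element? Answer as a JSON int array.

Coefficients: [2, 3, 2]

J: 2·6 = 12 | 3·4+2·0 = 12
M: 2·4 = 8 | 3·0+2·4 = 8
gcd(2,3,2) = 1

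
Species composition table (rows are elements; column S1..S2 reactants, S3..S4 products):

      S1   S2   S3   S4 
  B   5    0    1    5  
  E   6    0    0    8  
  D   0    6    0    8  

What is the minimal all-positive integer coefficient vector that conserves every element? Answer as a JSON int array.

B: 4·5+4·0 = 20 | 5·1+3·5 = 20
E: 4·6+4·0 = 24 | 5·0+3·8 = 24
D: 4·0+4·6 = 24 | 5·0+3·8 = 24
gcd(4,4,5,3) = 1

Coefficients: [4, 4, 5, 3]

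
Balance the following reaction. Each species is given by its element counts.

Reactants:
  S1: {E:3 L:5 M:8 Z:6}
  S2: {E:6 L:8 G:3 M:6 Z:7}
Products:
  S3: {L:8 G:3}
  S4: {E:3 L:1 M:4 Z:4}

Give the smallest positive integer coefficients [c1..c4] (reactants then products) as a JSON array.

Coefficients: [1, 2, 2, 5]

E: 1·3+2·6 = 15 | 2·0+5·3 = 15
L: 1·5+2·8 = 21 | 2·8+5·1 = 21
G: 1·0+2·3 = 6 | 2·3+5·0 = 6
M: 1·8+2·6 = 20 | 2·0+5·4 = 20
Z: 1·6+2·7 = 20 | 2·0+5·4 = 20
gcd(1,2,2,5) = 1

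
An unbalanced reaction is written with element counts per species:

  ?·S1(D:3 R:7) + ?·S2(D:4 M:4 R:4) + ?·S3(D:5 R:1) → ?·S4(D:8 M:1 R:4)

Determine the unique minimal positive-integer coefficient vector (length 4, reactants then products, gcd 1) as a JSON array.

D: 1·3+1·4+5·5 = 32 | 4·8 = 32
M: 1·0+1·4+5·0 = 4 | 4·1 = 4
R: 1·7+1·4+5·1 = 16 | 4·4 = 16
gcd(1,1,5,4) = 1

Coefficients: [1, 1, 5, 4]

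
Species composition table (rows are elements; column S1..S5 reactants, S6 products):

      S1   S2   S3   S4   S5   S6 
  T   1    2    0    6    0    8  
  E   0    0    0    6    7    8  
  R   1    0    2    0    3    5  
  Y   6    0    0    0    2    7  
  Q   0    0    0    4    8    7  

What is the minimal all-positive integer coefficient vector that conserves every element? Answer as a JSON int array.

T: 4·1+5·2+5·0+3·6+2·0 = 32 | 4·8 = 32
E: 4·0+5·0+5·0+3·6+2·7 = 32 | 4·8 = 32
R: 4·1+5·0+5·2+3·0+2·3 = 20 | 4·5 = 20
Y: 4·6+5·0+5·0+3·0+2·2 = 28 | 4·7 = 28
Q: 4·0+5·0+5·0+3·4+2·8 = 28 | 4·7 = 28
gcd(4,5,5,3,2,4) = 1

Coefficients: [4, 5, 5, 3, 2, 4]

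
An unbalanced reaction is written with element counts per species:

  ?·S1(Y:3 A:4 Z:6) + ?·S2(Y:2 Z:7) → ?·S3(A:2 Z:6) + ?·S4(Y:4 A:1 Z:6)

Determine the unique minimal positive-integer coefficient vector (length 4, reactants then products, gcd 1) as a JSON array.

Coefficients: [4, 6, 5, 6]

Y: 4·3+6·2 = 24 | 5·0+6·4 = 24
A: 4·4+6·0 = 16 | 5·2+6·1 = 16
Z: 4·6+6·7 = 66 | 5·6+6·6 = 66
gcd(4,6,5,6) = 1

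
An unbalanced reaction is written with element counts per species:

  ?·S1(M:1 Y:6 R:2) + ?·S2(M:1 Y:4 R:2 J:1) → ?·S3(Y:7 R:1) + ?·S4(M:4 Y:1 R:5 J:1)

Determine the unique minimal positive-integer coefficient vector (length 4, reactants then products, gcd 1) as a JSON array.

Coefficients: [3, 1, 3, 1]

M: 3·1+1·1 = 4 | 3·0+1·4 = 4
Y: 3·6+1·4 = 22 | 3·7+1·1 = 22
R: 3·2+1·2 = 8 | 3·1+1·5 = 8
J: 3·0+1·1 = 1 | 3·0+1·1 = 1
gcd(3,1,3,1) = 1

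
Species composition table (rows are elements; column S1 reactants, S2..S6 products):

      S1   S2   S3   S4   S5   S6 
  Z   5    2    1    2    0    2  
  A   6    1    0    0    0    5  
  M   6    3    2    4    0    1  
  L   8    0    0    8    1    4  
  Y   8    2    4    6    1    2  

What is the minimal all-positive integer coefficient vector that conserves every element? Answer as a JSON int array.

Coefficients: [5, 5, 1, 2, 4, 5]

Z: 5·5 = 25 | 5·2+1·1+2·2+4·0+5·2 = 25
A: 5·6 = 30 | 5·1+1·0+2·0+4·0+5·5 = 30
M: 5·6 = 30 | 5·3+1·2+2·4+4·0+5·1 = 30
L: 5·8 = 40 | 5·0+1·0+2·8+4·1+5·4 = 40
Y: 5·8 = 40 | 5·2+1·4+2·6+4·1+5·2 = 40
gcd(5,5,1,2,4,5) = 1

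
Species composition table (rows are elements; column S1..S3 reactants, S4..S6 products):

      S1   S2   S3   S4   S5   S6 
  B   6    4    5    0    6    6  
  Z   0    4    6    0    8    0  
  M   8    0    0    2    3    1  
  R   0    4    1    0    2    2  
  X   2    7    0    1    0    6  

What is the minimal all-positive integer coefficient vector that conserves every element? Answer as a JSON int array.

B: 4·6+4·4+4·5 = 60 | 6·0+5·6+5·6 = 60
Z: 4·0+4·4+4·6 = 40 | 6·0+5·8+5·0 = 40
M: 4·8+4·0+4·0 = 32 | 6·2+5·3+5·1 = 32
R: 4·0+4·4+4·1 = 20 | 6·0+5·2+5·2 = 20
X: 4·2+4·7+4·0 = 36 | 6·1+5·0+5·6 = 36
gcd(4,4,4,6,5,5) = 1

Coefficients: [4, 4, 4, 6, 5, 5]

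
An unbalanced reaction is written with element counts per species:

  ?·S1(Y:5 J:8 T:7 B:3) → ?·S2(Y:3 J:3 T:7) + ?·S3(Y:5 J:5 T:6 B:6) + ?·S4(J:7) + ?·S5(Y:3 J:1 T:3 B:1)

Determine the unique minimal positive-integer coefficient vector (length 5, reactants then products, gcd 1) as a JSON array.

Coefficients: [5, 2, 2, 3, 3]

Y: 5·5 = 25 | 2·3+2·5+3·0+3·3 = 25
J: 5·8 = 40 | 2·3+2·5+3·7+3·1 = 40
T: 5·7 = 35 | 2·7+2·6+3·0+3·3 = 35
B: 5·3 = 15 | 2·0+2·6+3·0+3·1 = 15
gcd(5,2,2,3,3) = 1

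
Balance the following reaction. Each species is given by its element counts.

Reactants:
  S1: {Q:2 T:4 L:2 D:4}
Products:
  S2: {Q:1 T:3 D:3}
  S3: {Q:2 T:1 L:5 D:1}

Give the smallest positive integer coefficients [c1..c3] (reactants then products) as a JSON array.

Coefficients: [5, 6, 2]

Q: 5·2 = 10 | 6·1+2·2 = 10
T: 5·4 = 20 | 6·3+2·1 = 20
L: 5·2 = 10 | 6·0+2·5 = 10
D: 5·4 = 20 | 6·3+2·1 = 20
gcd(5,6,2) = 1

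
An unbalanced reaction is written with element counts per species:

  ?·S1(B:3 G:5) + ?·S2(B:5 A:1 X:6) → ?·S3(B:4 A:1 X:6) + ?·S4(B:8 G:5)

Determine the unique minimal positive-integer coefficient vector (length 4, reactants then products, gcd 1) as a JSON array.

B: 1·3+5·5 = 28 | 5·4+1·8 = 28
A: 1·0+5·1 = 5 | 5·1+1·0 = 5
X: 1·0+5·6 = 30 | 5·6+1·0 = 30
G: 1·5+5·0 = 5 | 5·0+1·5 = 5
gcd(1,5,5,1) = 1

Coefficients: [1, 5, 5, 1]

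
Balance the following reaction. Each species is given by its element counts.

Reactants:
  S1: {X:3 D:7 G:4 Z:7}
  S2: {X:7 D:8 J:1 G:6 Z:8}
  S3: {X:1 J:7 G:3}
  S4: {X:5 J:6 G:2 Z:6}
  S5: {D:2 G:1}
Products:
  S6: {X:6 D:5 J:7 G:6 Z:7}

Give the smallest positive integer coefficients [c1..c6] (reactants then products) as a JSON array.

X: 1·3+2·7+3·1+2·5+1·0 = 30 | 5·6 = 30
D: 1·7+2·8+3·0+2·0+1·2 = 25 | 5·5 = 25
J: 1·0+2·1+3·7+2·6+1·0 = 35 | 5·7 = 35
G: 1·4+2·6+3·3+2·2+1·1 = 30 | 5·6 = 30
Z: 1·7+2·8+3·0+2·6+1·0 = 35 | 5·7 = 35
gcd(1,2,3,2,1,5) = 1

Coefficients: [1, 2, 3, 2, 1, 5]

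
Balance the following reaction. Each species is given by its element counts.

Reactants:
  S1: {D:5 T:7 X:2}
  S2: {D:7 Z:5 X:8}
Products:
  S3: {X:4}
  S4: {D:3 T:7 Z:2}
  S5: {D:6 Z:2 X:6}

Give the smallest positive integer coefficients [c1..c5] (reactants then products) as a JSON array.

D: 4·5+4·7 = 48 | 1·0+4·3+6·6 = 48
T: 4·7+4·0 = 28 | 1·0+4·7+6·0 = 28
Z: 4·0+4·5 = 20 | 1·0+4·2+6·2 = 20
X: 4·2+4·8 = 40 | 1·4+4·0+6·6 = 40
gcd(4,4,1,4,6) = 1

Coefficients: [4, 4, 1, 4, 6]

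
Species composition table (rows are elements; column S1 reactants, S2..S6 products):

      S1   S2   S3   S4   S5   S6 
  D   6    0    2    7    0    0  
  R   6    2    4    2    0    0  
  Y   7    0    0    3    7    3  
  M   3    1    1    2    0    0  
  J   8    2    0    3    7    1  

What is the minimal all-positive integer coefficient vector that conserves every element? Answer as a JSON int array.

D: 6·6 = 36 | 6·0+4·2+4·7+3·0+3·0 = 36
R: 6·6 = 36 | 6·2+4·4+4·2+3·0+3·0 = 36
Y: 6·7 = 42 | 6·0+4·0+4·3+3·7+3·3 = 42
M: 6·3 = 18 | 6·1+4·1+4·2+3·0+3·0 = 18
J: 6·8 = 48 | 6·2+4·0+4·3+3·7+3·1 = 48
gcd(6,6,4,4,3,3) = 1

Coefficients: [6, 6, 4, 4, 3, 3]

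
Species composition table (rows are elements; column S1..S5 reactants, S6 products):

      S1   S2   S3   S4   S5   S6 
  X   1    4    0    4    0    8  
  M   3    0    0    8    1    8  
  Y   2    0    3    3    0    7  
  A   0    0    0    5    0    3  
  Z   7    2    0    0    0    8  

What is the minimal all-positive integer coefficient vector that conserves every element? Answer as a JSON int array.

X: 4·1+6·4+6·0+3·4+4·0 = 40 | 5·8 = 40
M: 4·3+6·0+6·0+3·8+4·1 = 40 | 5·8 = 40
Y: 4·2+6·0+6·3+3·3+4·0 = 35 | 5·7 = 35
A: 4·0+6·0+6·0+3·5+4·0 = 15 | 5·3 = 15
Z: 4·7+6·2+6·0+3·0+4·0 = 40 | 5·8 = 40
gcd(4,6,6,3,4,5) = 1

Coefficients: [4, 6, 6, 3, 4, 5]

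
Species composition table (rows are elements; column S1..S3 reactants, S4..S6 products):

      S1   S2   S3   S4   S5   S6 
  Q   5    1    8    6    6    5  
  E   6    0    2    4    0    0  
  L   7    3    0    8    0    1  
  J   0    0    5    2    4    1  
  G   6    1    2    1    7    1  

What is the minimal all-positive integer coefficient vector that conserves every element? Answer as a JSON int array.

Coefficients: [1, 6, 3, 3, 2, 1]

Q: 1·5+6·1+3·8 = 35 | 3·6+2·6+1·5 = 35
E: 1·6+6·0+3·2 = 12 | 3·4+2·0+1·0 = 12
L: 1·7+6·3+3·0 = 25 | 3·8+2·0+1·1 = 25
J: 1·0+6·0+3·5 = 15 | 3·2+2·4+1·1 = 15
G: 1·6+6·1+3·2 = 18 | 3·1+2·7+1·1 = 18
gcd(1,6,3,3,2,1) = 1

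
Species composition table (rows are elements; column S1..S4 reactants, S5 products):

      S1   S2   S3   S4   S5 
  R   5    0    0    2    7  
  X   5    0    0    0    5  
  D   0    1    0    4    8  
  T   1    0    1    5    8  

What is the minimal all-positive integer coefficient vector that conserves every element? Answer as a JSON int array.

R: 1·5+4·0+2·0+1·2 = 7 | 1·7 = 7
X: 1·5+4·0+2·0+1·0 = 5 | 1·5 = 5
D: 1·0+4·1+2·0+1·4 = 8 | 1·8 = 8
T: 1·1+4·0+2·1+1·5 = 8 | 1·8 = 8
gcd(1,4,2,1,1) = 1

Coefficients: [1, 4, 2, 1, 1]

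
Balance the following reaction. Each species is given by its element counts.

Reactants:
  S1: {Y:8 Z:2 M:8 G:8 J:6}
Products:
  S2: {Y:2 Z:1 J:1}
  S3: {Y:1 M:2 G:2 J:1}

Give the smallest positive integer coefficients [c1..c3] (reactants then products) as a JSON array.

Y: 1·8 = 8 | 2·2+4·1 = 8
Z: 1·2 = 2 | 2·1+4·0 = 2
M: 1·8 = 8 | 2·0+4·2 = 8
G: 1·8 = 8 | 2·0+4·2 = 8
J: 1·6 = 6 | 2·1+4·1 = 6
gcd(1,2,4) = 1

Coefficients: [1, 2, 4]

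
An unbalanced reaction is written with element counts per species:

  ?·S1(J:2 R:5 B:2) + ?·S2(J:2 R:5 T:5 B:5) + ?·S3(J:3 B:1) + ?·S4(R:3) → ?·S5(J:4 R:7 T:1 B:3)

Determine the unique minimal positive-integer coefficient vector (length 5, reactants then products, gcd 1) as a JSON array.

Coefficients: [3, 1, 4, 5, 5]

J: 3·2+1·2+4·3+5·0 = 20 | 5·4 = 20
R: 3·5+1·5+4·0+5·3 = 35 | 5·7 = 35
T: 3·0+1·5+4·0+5·0 = 5 | 5·1 = 5
B: 3·2+1·5+4·1+5·0 = 15 | 5·3 = 15
gcd(3,1,4,5,5) = 1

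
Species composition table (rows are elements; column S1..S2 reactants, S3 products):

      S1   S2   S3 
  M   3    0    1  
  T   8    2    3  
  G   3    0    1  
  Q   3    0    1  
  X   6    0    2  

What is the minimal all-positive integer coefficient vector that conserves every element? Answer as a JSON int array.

M: 2·3+1·0 = 6 | 6·1 = 6
T: 2·8+1·2 = 18 | 6·3 = 18
G: 2·3+1·0 = 6 | 6·1 = 6
Q: 2·3+1·0 = 6 | 6·1 = 6
X: 2·6+1·0 = 12 | 6·2 = 12
gcd(2,1,6) = 1

Coefficients: [2, 1, 6]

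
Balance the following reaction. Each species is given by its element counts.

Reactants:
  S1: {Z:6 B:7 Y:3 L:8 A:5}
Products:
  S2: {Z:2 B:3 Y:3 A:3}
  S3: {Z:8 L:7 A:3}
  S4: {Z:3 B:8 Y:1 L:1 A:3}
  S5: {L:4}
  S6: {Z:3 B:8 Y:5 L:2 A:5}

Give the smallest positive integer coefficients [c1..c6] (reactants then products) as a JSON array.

Coefficients: [5, 1, 2, 2, 5, 2]

Z: 5·6 = 30 | 1·2+2·8+2·3+5·0+2·3 = 30
B: 5·7 = 35 | 1·3+2·0+2·8+5·0+2·8 = 35
Y: 5·3 = 15 | 1·3+2·0+2·1+5·0+2·5 = 15
L: 5·8 = 40 | 1·0+2·7+2·1+5·4+2·2 = 40
A: 5·5 = 25 | 1·3+2·3+2·3+5·0+2·5 = 25
gcd(5,1,2,2,5,2) = 1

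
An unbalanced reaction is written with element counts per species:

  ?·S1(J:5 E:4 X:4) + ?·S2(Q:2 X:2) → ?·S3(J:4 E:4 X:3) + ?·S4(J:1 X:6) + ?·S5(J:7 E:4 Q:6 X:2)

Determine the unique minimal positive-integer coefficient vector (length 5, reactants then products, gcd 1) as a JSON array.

Coefficients: [5, 3, 4, 2, 1]

J: 5·5+3·0 = 25 | 4·4+2·1+1·7 = 25
E: 5·4+3·0 = 20 | 4·4+2·0+1·4 = 20
Q: 5·0+3·2 = 6 | 4·0+2·0+1·6 = 6
X: 5·4+3·2 = 26 | 4·3+2·6+1·2 = 26
gcd(5,3,4,2,1) = 1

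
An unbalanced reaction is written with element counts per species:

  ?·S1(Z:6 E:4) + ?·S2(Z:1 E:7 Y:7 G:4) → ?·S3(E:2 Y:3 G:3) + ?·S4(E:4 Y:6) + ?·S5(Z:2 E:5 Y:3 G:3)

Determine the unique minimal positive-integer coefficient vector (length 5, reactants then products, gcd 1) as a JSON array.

Coefficients: [1, 6, 2, 3, 6]

Z: 1·6+6·1 = 12 | 2·0+3·0+6·2 = 12
E: 1·4+6·7 = 46 | 2·2+3·4+6·5 = 46
Y: 1·0+6·7 = 42 | 2·3+3·6+6·3 = 42
G: 1·0+6·4 = 24 | 2·3+3·0+6·3 = 24
gcd(1,6,2,3,6) = 1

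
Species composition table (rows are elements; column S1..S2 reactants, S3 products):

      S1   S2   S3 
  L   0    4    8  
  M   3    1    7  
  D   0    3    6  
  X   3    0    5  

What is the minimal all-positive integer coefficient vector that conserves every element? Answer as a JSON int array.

Coefficients: [5, 6, 3]

L: 5·0+6·4 = 24 | 3·8 = 24
M: 5·3+6·1 = 21 | 3·7 = 21
D: 5·0+6·3 = 18 | 3·6 = 18
X: 5·3+6·0 = 15 | 3·5 = 15
gcd(5,6,3) = 1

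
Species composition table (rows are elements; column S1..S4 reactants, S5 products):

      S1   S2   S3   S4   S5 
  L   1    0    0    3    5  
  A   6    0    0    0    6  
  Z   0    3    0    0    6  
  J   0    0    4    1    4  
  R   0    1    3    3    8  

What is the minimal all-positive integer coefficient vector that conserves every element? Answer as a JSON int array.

L: 3·1+6·0+2·0+4·3 = 15 | 3·5 = 15
A: 3·6+6·0+2·0+4·0 = 18 | 3·6 = 18
Z: 3·0+6·3+2·0+4·0 = 18 | 3·6 = 18
J: 3·0+6·0+2·4+4·1 = 12 | 3·4 = 12
R: 3·0+6·1+2·3+4·3 = 24 | 3·8 = 24
gcd(3,6,2,4,3) = 1

Coefficients: [3, 6, 2, 4, 3]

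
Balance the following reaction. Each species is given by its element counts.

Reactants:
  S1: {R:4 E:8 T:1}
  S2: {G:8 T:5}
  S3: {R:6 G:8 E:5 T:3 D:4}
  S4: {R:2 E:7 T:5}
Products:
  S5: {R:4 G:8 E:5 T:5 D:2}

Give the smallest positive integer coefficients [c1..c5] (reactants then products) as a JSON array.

R: 1·4+3·0+3·6+1·2 = 24 | 6·4 = 24
G: 1·0+3·8+3·8+1·0 = 48 | 6·8 = 48
E: 1·8+3·0+3·5+1·7 = 30 | 6·5 = 30
T: 1·1+3·5+3·3+1·5 = 30 | 6·5 = 30
D: 1·0+3·0+3·4+1·0 = 12 | 6·2 = 12
gcd(1,3,3,1,6) = 1

Coefficients: [1, 3, 3, 1, 6]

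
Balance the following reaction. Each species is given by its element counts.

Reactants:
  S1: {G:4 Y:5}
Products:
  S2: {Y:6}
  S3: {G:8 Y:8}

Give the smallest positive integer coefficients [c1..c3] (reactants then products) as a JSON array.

G: 6·4 = 24 | 1·0+3·8 = 24
Y: 6·5 = 30 | 1·6+3·8 = 30
gcd(6,1,3) = 1

Coefficients: [6, 1, 3]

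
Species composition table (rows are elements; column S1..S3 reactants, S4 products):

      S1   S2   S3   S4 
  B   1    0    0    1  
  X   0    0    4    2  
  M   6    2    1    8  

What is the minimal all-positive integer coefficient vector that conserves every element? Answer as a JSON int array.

Coefficients: [4, 3, 2, 4]

B: 4·1+3·0+2·0 = 4 | 4·1 = 4
X: 4·0+3·0+2·4 = 8 | 4·2 = 8
M: 4·6+3·2+2·1 = 32 | 4·8 = 32
gcd(4,3,2,4) = 1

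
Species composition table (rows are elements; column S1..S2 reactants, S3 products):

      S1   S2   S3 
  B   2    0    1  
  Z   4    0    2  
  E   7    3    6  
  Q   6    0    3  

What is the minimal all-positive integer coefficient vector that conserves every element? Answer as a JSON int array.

Coefficients: [3, 5, 6]

B: 3·2+5·0 = 6 | 6·1 = 6
Z: 3·4+5·0 = 12 | 6·2 = 12
E: 3·7+5·3 = 36 | 6·6 = 36
Q: 3·6+5·0 = 18 | 6·3 = 18
gcd(3,5,6) = 1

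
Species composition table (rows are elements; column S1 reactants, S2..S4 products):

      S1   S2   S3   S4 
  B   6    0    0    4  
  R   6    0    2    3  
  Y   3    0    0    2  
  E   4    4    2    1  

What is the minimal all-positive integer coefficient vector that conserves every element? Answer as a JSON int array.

B: 4·6 = 24 | 1·0+3·0+6·4 = 24
R: 4·6 = 24 | 1·0+3·2+6·3 = 24
Y: 4·3 = 12 | 1·0+3·0+6·2 = 12
E: 4·4 = 16 | 1·4+3·2+6·1 = 16
gcd(4,1,3,6) = 1

Coefficients: [4, 1, 3, 6]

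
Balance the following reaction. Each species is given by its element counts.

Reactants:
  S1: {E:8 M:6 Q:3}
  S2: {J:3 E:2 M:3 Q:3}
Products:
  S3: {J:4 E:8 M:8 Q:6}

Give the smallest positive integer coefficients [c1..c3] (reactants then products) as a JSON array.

Coefficients: [2, 4, 3]

J: 2·0+4·3 = 12 | 3·4 = 12
E: 2·8+4·2 = 24 | 3·8 = 24
M: 2·6+4·3 = 24 | 3·8 = 24
Q: 2·3+4·3 = 18 | 3·6 = 18
gcd(2,4,3) = 1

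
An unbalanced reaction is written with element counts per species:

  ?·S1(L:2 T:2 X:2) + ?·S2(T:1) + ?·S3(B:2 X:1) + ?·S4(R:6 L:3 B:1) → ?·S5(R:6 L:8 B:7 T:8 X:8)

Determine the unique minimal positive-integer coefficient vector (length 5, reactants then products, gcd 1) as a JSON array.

R: 5·0+6·0+6·0+2·6 = 12 | 2·6 = 12
L: 5·2+6·0+6·0+2·3 = 16 | 2·8 = 16
B: 5·0+6·0+6·2+2·1 = 14 | 2·7 = 14
T: 5·2+6·1+6·0+2·0 = 16 | 2·8 = 16
X: 5·2+6·0+6·1+2·0 = 16 | 2·8 = 16
gcd(5,6,6,2,2) = 1

Coefficients: [5, 6, 6, 2, 2]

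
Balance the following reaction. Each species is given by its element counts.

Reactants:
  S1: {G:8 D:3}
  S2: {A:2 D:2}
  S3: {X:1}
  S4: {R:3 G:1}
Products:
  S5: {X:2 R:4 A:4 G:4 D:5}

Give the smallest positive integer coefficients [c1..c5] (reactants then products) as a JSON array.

X: 1·0+6·0+6·1+4·0 = 6 | 3·2 = 6
R: 1·0+6·0+6·0+4·3 = 12 | 3·4 = 12
A: 1·0+6·2+6·0+4·0 = 12 | 3·4 = 12
G: 1·8+6·0+6·0+4·1 = 12 | 3·4 = 12
D: 1·3+6·2+6·0+4·0 = 15 | 3·5 = 15
gcd(1,6,6,4,3) = 1

Coefficients: [1, 6, 6, 4, 3]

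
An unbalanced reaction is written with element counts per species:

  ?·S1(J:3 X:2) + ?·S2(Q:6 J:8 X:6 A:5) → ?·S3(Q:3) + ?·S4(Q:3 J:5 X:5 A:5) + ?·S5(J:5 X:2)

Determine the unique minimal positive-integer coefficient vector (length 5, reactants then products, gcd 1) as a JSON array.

Q: 1·0+4·6 = 24 | 4·3+4·3+3·0 = 24
J: 1·3+4·8 = 35 | 4·0+4·5+3·5 = 35
X: 1·2+4·6 = 26 | 4·0+4·5+3·2 = 26
A: 1·0+4·5 = 20 | 4·0+4·5+3·0 = 20
gcd(1,4,4,4,3) = 1

Coefficients: [1, 4, 4, 4, 3]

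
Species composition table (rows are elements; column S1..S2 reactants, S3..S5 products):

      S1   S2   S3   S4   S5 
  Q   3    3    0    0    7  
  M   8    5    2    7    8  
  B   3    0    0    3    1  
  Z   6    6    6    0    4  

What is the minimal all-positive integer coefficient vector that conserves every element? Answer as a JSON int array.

Q: 2·3+5·3 = 21 | 5·0+1·0+3·7 = 21
M: 2·8+5·5 = 41 | 5·2+1·7+3·8 = 41
B: 2·3+5·0 = 6 | 5·0+1·3+3·1 = 6
Z: 2·6+5·6 = 42 | 5·6+1·0+3·4 = 42
gcd(2,5,5,1,3) = 1

Coefficients: [2, 5, 5, 1, 3]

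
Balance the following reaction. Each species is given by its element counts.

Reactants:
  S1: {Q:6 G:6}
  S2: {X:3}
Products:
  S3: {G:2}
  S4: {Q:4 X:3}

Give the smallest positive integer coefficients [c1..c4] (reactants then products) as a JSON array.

Coefficients: [2, 3, 6, 3]

Q: 2·6+3·0 = 12 | 6·0+3·4 = 12
G: 2·6+3·0 = 12 | 6·2+3·0 = 12
X: 2·0+3·3 = 9 | 6·0+3·3 = 9
gcd(2,3,6,3) = 1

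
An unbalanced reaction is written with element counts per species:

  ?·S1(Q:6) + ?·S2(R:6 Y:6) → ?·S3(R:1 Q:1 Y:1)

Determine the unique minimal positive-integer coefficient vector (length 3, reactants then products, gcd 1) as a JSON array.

R: 1·0+1·6 = 6 | 6·1 = 6
Q: 1·6+1·0 = 6 | 6·1 = 6
Y: 1·0+1·6 = 6 | 6·1 = 6
gcd(1,1,6) = 1

Coefficients: [1, 1, 6]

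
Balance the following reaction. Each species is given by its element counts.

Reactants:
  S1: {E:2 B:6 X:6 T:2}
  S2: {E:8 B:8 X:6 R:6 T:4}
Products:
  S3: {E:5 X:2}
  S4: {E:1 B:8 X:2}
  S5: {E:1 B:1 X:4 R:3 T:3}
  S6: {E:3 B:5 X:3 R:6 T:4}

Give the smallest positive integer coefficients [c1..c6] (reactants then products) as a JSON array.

E: 1·2+5·8 = 42 | 5·5+3·1+2·1+4·3 = 42
B: 1·6+5·8 = 46 | 5·0+3·8+2·1+4·5 = 46
X: 1·6+5·6 = 36 | 5·2+3·2+2·4+4·3 = 36
R: 1·0+5·6 = 30 | 5·0+3·0+2·3+4·6 = 30
T: 1·2+5·4 = 22 | 5·0+3·0+2·3+4·4 = 22
gcd(1,5,5,3,2,4) = 1

Coefficients: [1, 5, 5, 3, 2, 4]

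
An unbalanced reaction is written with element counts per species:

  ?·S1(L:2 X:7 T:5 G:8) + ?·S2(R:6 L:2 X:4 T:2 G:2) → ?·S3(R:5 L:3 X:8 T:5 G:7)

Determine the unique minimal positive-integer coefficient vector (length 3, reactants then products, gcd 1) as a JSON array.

R: 4·0+5·6 = 30 | 6·5 = 30
L: 4·2+5·2 = 18 | 6·3 = 18
X: 4·7+5·4 = 48 | 6·8 = 48
T: 4·5+5·2 = 30 | 6·5 = 30
G: 4·8+5·2 = 42 | 6·7 = 42
gcd(4,5,6) = 1

Coefficients: [4, 5, 6]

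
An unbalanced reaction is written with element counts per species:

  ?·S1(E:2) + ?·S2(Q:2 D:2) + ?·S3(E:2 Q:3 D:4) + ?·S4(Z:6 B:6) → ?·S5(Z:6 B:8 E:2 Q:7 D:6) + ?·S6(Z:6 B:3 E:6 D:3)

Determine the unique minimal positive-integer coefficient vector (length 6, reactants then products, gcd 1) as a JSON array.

Coefficients: [6, 6, 3, 5, 3, 2]

Z: 6·0+6·0+3·0+5·6 = 30 | 3·6+2·6 = 30
B: 6·0+6·0+3·0+5·6 = 30 | 3·8+2·3 = 30
E: 6·2+6·0+3·2+5·0 = 18 | 3·2+2·6 = 18
Q: 6·0+6·2+3·3+5·0 = 21 | 3·7+2·0 = 21
D: 6·0+6·2+3·4+5·0 = 24 | 3·6+2·3 = 24
gcd(6,6,3,5,3,2) = 1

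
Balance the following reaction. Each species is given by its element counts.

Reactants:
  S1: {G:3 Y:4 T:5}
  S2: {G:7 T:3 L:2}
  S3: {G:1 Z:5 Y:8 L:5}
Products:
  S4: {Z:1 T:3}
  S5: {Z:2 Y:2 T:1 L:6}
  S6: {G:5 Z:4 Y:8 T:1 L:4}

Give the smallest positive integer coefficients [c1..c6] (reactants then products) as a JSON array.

Coefficients: [1, 3, 6, 2, 2, 6]

G: 1·3+3·7+6·1 = 30 | 2·0+2·0+6·5 = 30
Z: 1·0+3·0+6·5 = 30 | 2·1+2·2+6·4 = 30
Y: 1·4+3·0+6·8 = 52 | 2·0+2·2+6·8 = 52
T: 1·5+3·3+6·0 = 14 | 2·3+2·1+6·1 = 14
L: 1·0+3·2+6·5 = 36 | 2·0+2·6+6·4 = 36
gcd(1,3,6,2,2,6) = 1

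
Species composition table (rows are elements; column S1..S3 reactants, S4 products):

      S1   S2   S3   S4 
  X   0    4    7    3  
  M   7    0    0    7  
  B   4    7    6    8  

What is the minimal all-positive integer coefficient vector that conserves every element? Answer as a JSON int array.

X: 5·0+2·4+1·7 = 15 | 5·3 = 15
M: 5·7+2·0+1·0 = 35 | 5·7 = 35
B: 5·4+2·7+1·6 = 40 | 5·8 = 40
gcd(5,2,1,5) = 1

Coefficients: [5, 2, 1, 5]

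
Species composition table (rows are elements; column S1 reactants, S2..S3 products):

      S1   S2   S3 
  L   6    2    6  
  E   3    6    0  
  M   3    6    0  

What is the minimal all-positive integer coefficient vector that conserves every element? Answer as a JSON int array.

Coefficients: [6, 3, 5]

L: 6·6 = 36 | 3·2+5·6 = 36
E: 6·3 = 18 | 3·6+5·0 = 18
M: 6·3 = 18 | 3·6+5·0 = 18
gcd(6,3,5) = 1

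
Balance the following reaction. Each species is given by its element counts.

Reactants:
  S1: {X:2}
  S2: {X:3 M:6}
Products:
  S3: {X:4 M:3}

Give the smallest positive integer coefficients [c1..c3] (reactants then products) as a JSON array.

Coefficients: [5, 2, 4]

X: 5·2+2·3 = 16 | 4·4 = 16
M: 5·0+2·6 = 12 | 4·3 = 12
gcd(5,2,4) = 1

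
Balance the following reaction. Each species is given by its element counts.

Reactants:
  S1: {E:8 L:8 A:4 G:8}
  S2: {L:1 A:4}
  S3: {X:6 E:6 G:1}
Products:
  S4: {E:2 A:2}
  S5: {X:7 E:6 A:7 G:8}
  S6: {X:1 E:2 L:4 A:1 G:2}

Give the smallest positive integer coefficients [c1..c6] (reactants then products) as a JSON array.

X: 2·0+4·0+2·6 = 12 | 6·0+1·7+5·1 = 12
E: 2·8+4·0+2·6 = 28 | 6·2+1·6+5·2 = 28
L: 2·8+4·1+2·0 = 20 | 6·0+1·0+5·4 = 20
A: 2·4+4·4+2·0 = 24 | 6·2+1·7+5·1 = 24
G: 2·8+4·0+2·1 = 18 | 6·0+1·8+5·2 = 18
gcd(2,4,2,6,1,5) = 1

Coefficients: [2, 4, 2, 6, 1, 5]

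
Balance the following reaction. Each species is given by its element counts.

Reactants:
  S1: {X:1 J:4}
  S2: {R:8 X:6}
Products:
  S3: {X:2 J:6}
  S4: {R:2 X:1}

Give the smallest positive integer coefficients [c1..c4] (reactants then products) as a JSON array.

R: 6·0+1·8 = 8 | 4·0+4·2 = 8
X: 6·1+1·6 = 12 | 4·2+4·1 = 12
J: 6·4+1·0 = 24 | 4·6+4·0 = 24
gcd(6,1,4,4) = 1

Coefficients: [6, 1, 4, 4]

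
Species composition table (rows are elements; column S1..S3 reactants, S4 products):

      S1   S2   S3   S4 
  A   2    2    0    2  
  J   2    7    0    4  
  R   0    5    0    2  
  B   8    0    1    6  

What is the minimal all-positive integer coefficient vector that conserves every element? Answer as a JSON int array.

Coefficients: [3, 2, 6, 5]

A: 3·2+2·2+6·0 = 10 | 5·2 = 10
J: 3·2+2·7+6·0 = 20 | 5·4 = 20
R: 3·0+2·5+6·0 = 10 | 5·2 = 10
B: 3·8+2·0+6·1 = 30 | 5·6 = 30
gcd(3,2,6,5) = 1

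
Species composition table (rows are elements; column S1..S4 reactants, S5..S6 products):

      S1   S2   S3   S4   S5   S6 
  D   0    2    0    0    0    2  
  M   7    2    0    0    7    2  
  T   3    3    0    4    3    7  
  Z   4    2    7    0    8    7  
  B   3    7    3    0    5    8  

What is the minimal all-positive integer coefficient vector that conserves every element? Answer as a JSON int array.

D: 4·0+1·2+3·0+1·0 = 2 | 4·0+1·2 = 2
M: 4·7+1·2+3·0+1·0 = 30 | 4·7+1·2 = 30
T: 4·3+1·3+3·0+1·4 = 19 | 4·3+1·7 = 19
Z: 4·4+1·2+3·7+1·0 = 39 | 4·8+1·7 = 39
B: 4·3+1·7+3·3+1·0 = 28 | 4·5+1·8 = 28
gcd(4,1,3,1,4,1) = 1

Coefficients: [4, 1, 3, 1, 4, 1]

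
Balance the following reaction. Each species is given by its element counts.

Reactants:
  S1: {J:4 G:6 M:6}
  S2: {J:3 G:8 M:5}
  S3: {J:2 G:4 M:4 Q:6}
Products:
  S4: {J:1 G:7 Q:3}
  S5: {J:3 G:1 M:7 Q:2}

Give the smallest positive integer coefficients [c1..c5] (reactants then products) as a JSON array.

J: 2·4+2·3+5·2 = 24 | 6·1+6·3 = 24
G: 2·6+2·8+5·4 = 48 | 6·7+6·1 = 48
M: 2·6+2·5+5·4 = 42 | 6·0+6·7 = 42
Q: 2·0+2·0+5·6 = 30 | 6·3+6·2 = 30
gcd(2,2,5,6,6) = 1

Coefficients: [2, 2, 5, 6, 6]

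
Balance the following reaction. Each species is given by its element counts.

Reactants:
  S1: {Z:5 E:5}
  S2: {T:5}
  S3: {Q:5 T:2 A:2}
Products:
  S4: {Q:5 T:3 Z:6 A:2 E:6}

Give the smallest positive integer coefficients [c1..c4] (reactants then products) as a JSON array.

Q: 6·0+1·0+5·5 = 25 | 5·5 = 25
T: 6·0+1·5+5·2 = 15 | 5·3 = 15
Z: 6·5+1·0+5·0 = 30 | 5·6 = 30
A: 6·0+1·0+5·2 = 10 | 5·2 = 10
E: 6·5+1·0+5·0 = 30 | 5·6 = 30
gcd(6,1,5,5) = 1

Coefficients: [6, 1, 5, 5]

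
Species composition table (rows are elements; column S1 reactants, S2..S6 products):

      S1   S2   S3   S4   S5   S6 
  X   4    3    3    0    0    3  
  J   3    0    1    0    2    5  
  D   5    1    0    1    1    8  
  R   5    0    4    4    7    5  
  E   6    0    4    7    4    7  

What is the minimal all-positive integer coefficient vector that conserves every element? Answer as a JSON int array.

Coefficients: [6, 4, 1, 1, 1, 3]

X: 6·4 = 24 | 4·3+1·3+1·0+1·0+3·3 = 24
J: 6·3 = 18 | 4·0+1·1+1·0+1·2+3·5 = 18
D: 6·5 = 30 | 4·1+1·0+1·1+1·1+3·8 = 30
R: 6·5 = 30 | 4·0+1·4+1·4+1·7+3·5 = 30
E: 6·6 = 36 | 4·0+1·4+1·7+1·4+3·7 = 36
gcd(6,4,1,1,1,3) = 1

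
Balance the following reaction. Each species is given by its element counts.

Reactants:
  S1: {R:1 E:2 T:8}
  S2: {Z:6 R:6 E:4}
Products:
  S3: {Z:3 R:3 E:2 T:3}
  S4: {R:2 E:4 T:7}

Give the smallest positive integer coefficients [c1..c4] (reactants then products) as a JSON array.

Coefficients: [4, 3, 6, 2]

Z: 4·0+3·6 = 18 | 6·3+2·0 = 18
R: 4·1+3·6 = 22 | 6·3+2·2 = 22
E: 4·2+3·4 = 20 | 6·2+2·4 = 20
T: 4·8+3·0 = 32 | 6·3+2·7 = 32
gcd(4,3,6,2) = 1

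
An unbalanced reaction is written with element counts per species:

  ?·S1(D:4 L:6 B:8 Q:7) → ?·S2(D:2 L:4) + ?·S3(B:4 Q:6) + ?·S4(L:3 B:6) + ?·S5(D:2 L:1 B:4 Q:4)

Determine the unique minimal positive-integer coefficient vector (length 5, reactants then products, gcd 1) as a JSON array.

Coefficients: [6, 6, 3, 2, 6]

D: 6·4 = 24 | 6·2+3·0+2·0+6·2 = 24
L: 6·6 = 36 | 6·4+3·0+2·3+6·1 = 36
B: 6·8 = 48 | 6·0+3·4+2·6+6·4 = 48
Q: 6·7 = 42 | 6·0+3·6+2·0+6·4 = 42
gcd(6,6,3,2,6) = 1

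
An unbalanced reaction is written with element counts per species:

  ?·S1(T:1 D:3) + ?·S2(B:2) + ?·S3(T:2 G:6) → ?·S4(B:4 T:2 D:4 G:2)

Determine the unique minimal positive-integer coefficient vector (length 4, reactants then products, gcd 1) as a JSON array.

B: 4·0+6·2+1·0 = 12 | 3·4 = 12
T: 4·1+6·0+1·2 = 6 | 3·2 = 6
D: 4·3+6·0+1·0 = 12 | 3·4 = 12
G: 4·0+6·0+1·6 = 6 | 3·2 = 6
gcd(4,6,1,3) = 1

Coefficients: [4, 6, 1, 3]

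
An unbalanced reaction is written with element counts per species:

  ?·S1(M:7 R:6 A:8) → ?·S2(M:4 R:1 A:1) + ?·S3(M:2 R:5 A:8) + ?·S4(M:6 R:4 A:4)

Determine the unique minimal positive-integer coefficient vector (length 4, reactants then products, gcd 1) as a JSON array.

M: 6·7 = 42 | 4·4+4·2+3·6 = 42
R: 6·6 = 36 | 4·1+4·5+3·4 = 36
A: 6·8 = 48 | 4·1+4·8+3·4 = 48
gcd(6,4,4,3) = 1

Coefficients: [6, 4, 4, 3]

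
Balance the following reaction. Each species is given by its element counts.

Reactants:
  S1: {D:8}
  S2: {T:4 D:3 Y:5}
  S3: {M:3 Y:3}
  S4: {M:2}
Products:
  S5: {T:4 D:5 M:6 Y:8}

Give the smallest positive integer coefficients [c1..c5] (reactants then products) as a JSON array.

Coefficients: [1, 4, 4, 6, 4]

T: 1·0+4·4+4·0+6·0 = 16 | 4·4 = 16
D: 1·8+4·3+4·0+6·0 = 20 | 4·5 = 20
M: 1·0+4·0+4·3+6·2 = 24 | 4·6 = 24
Y: 1·0+4·5+4·3+6·0 = 32 | 4·8 = 32
gcd(1,4,4,6,4) = 1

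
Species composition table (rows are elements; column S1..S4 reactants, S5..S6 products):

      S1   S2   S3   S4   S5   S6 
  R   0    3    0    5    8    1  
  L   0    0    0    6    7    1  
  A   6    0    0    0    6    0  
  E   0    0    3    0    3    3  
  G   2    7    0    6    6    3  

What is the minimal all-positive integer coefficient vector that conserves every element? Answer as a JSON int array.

Coefficients: [1, 1, 6, 2, 1, 5]

R: 1·0+1·3+6·0+2·5 = 13 | 1·8+5·1 = 13
L: 1·0+1·0+6·0+2·6 = 12 | 1·7+5·1 = 12
A: 1·6+1·0+6·0+2·0 = 6 | 1·6+5·0 = 6
E: 1·0+1·0+6·3+2·0 = 18 | 1·3+5·3 = 18
G: 1·2+1·7+6·0+2·6 = 21 | 1·6+5·3 = 21
gcd(1,1,6,2,1,5) = 1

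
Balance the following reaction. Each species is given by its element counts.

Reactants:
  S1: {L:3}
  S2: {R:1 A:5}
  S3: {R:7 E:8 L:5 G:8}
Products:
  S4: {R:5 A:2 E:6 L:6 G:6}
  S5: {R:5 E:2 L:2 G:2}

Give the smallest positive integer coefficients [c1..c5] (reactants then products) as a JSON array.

Coefficients: [4, 2, 4, 5, 1]

R: 4·0+2·1+4·7 = 30 | 5·5+1·5 = 30
A: 4·0+2·5+4·0 = 10 | 5·2+1·0 = 10
E: 4·0+2·0+4·8 = 32 | 5·6+1·2 = 32
L: 4·3+2·0+4·5 = 32 | 5·6+1·2 = 32
G: 4·0+2·0+4·8 = 32 | 5·6+1·2 = 32
gcd(4,2,4,5,1) = 1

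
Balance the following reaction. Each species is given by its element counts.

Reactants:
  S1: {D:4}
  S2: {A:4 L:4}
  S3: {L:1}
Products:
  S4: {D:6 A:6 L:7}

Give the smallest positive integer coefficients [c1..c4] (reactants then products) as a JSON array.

Coefficients: [3, 3, 2, 2]

D: 3·4+3·0+2·0 = 12 | 2·6 = 12
A: 3·0+3·4+2·0 = 12 | 2·6 = 12
L: 3·0+3·4+2·1 = 14 | 2·7 = 14
gcd(3,3,2,2) = 1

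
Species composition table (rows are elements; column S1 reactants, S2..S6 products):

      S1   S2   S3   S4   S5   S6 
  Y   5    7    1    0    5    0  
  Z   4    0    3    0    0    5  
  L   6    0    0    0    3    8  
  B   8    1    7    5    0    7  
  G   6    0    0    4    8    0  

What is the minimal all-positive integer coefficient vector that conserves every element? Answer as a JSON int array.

Coefficients: [6, 1, 3, 1, 4, 3]

Y: 6·5 = 30 | 1·7+3·1+1·0+4·5+3·0 = 30
Z: 6·4 = 24 | 1·0+3·3+1·0+4·0+3·5 = 24
L: 6·6 = 36 | 1·0+3·0+1·0+4·3+3·8 = 36
B: 6·8 = 48 | 1·1+3·7+1·5+4·0+3·7 = 48
G: 6·6 = 36 | 1·0+3·0+1·4+4·8+3·0 = 36
gcd(6,1,3,1,4,3) = 1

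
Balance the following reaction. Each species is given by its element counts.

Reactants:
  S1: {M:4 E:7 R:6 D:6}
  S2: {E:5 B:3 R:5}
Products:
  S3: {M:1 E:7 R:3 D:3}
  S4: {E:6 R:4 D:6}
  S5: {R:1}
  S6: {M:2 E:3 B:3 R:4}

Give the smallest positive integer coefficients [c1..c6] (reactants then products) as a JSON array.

M: 2·4+3·0 = 8 | 2·1+1·0+5·0+3·2 = 8
E: 2·7+3·5 = 29 | 2·7+1·6+5·0+3·3 = 29
B: 2·0+3·3 = 9 | 2·0+1·0+5·0+3·3 = 9
R: 2·6+3·5 = 27 | 2·3+1·4+5·1+3·4 = 27
D: 2·6+3·0 = 12 | 2·3+1·6+5·0+3·0 = 12
gcd(2,3,2,1,5,3) = 1

Coefficients: [2, 3, 2, 1, 5, 3]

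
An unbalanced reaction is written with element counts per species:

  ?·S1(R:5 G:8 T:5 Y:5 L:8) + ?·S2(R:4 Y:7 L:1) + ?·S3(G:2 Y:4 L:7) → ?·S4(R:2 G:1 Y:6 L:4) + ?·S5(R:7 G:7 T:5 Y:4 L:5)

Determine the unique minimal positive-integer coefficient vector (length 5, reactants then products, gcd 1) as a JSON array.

R: 1·5+3·4+2·0 = 17 | 5·2+1·7 = 17
G: 1·8+3·0+2·2 = 12 | 5·1+1·7 = 12
T: 1·5+3·0+2·0 = 5 | 5·0+1·5 = 5
Y: 1·5+3·7+2·4 = 34 | 5·6+1·4 = 34
L: 1·8+3·1+2·7 = 25 | 5·4+1·5 = 25
gcd(1,3,2,5,1) = 1

Coefficients: [1, 3, 2, 5, 1]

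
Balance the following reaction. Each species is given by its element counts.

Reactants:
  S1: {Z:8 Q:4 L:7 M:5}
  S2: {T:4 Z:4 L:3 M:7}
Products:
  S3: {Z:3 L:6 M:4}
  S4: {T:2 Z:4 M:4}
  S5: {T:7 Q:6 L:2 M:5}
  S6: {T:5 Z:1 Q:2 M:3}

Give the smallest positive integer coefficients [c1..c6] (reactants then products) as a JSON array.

T: 2·0+6·4 = 24 | 5·0+6·2+1·7+1·5 = 24
Z: 2·8+6·4 = 40 | 5·3+6·4+1·0+1·1 = 40
Q: 2·4+6·0 = 8 | 5·0+6·0+1·6+1·2 = 8
L: 2·7+6·3 = 32 | 5·6+6·0+1·2+1·0 = 32
M: 2·5+6·7 = 52 | 5·4+6·4+1·5+1·3 = 52
gcd(2,6,5,6,1,1) = 1

Coefficients: [2, 6, 5, 6, 1, 1]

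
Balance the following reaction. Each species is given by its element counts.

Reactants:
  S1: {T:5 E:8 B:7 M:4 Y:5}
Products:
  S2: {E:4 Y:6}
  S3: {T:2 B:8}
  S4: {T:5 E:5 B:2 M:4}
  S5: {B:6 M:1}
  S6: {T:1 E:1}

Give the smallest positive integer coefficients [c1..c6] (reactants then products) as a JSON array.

Coefficients: [6, 5, 1, 5, 4, 3]

T: 6·5 = 30 | 5·0+1·2+5·5+4·0+3·1 = 30
E: 6·8 = 48 | 5·4+1·0+5·5+4·0+3·1 = 48
B: 6·7 = 42 | 5·0+1·8+5·2+4·6+3·0 = 42
M: 6·4 = 24 | 5·0+1·0+5·4+4·1+3·0 = 24
Y: 6·5 = 30 | 5·6+1·0+5·0+4·0+3·0 = 30
gcd(6,5,1,5,4,3) = 1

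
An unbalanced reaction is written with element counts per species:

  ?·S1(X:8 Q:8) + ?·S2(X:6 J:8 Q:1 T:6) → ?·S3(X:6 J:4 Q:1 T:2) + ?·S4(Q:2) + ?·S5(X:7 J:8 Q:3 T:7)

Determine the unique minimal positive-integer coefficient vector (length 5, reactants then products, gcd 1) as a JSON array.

Coefficients: [2, 6, 4, 3, 4]

X: 2·8+6·6 = 52 | 4·6+3·0+4·7 = 52
J: 2·0+6·8 = 48 | 4·4+3·0+4·8 = 48
Q: 2·8+6·1 = 22 | 4·1+3·2+4·3 = 22
T: 2·0+6·6 = 36 | 4·2+3·0+4·7 = 36
gcd(2,6,4,3,4) = 1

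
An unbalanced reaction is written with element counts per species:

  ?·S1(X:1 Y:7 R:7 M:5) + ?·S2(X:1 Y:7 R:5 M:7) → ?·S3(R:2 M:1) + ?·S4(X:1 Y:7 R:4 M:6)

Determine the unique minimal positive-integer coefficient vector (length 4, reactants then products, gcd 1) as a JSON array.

X: 1·1+5·1 = 6 | 4·0+6·1 = 6
Y: 1·7+5·7 = 42 | 4·0+6·7 = 42
R: 1·7+5·5 = 32 | 4·2+6·4 = 32
M: 1·5+5·7 = 40 | 4·1+6·6 = 40
gcd(1,5,4,6) = 1

Coefficients: [1, 5, 4, 6]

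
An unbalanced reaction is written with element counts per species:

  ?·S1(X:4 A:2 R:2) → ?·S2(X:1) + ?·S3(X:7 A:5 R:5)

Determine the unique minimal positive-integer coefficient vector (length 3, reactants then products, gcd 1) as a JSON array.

X: 5·4 = 20 | 6·1+2·7 = 20
A: 5·2 = 10 | 6·0+2·5 = 10
R: 5·2 = 10 | 6·0+2·5 = 10
gcd(5,6,2) = 1

Coefficients: [5, 6, 2]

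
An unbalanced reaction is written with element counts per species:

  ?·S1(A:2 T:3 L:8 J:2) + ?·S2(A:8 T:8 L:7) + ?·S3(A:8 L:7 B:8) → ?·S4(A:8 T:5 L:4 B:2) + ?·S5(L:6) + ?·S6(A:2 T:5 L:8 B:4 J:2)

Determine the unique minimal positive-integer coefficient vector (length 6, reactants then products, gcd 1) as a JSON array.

Coefficients: [1, 4, 2, 6, 3, 1]

A: 1·2+4·8+2·8 = 50 | 6·8+3·0+1·2 = 50
T: 1·3+4·8+2·0 = 35 | 6·5+3·0+1·5 = 35
L: 1·8+4·7+2·7 = 50 | 6·4+3·6+1·8 = 50
B: 1·0+4·0+2·8 = 16 | 6·2+3·0+1·4 = 16
J: 1·2+4·0+2·0 = 2 | 6·0+3·0+1·2 = 2
gcd(1,4,2,6,3,1) = 1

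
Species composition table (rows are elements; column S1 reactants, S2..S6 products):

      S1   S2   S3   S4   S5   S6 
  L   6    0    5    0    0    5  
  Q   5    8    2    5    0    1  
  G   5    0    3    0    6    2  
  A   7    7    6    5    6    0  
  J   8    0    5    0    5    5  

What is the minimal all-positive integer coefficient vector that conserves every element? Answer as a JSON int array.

Coefficients: [5, 1, 1, 2, 2, 5]

L: 5·6 = 30 | 1·0+1·5+2·0+2·0+5·5 = 30
Q: 5·5 = 25 | 1·8+1·2+2·5+2·0+5·1 = 25
G: 5·5 = 25 | 1·0+1·3+2·0+2·6+5·2 = 25
A: 5·7 = 35 | 1·7+1·6+2·5+2·6+5·0 = 35
J: 5·8 = 40 | 1·0+1·5+2·0+2·5+5·5 = 40
gcd(5,1,1,2,2,5) = 1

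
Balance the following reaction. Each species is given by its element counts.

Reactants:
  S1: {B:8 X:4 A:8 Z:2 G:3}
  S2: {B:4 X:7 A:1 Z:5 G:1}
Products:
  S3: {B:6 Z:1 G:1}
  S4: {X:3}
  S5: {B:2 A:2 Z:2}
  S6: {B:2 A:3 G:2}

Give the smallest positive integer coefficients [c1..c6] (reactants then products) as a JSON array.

B: 2·8+1·4 = 20 | 1·6+5·0+4·2+3·2 = 20
X: 2·4+1·7 = 15 | 1·0+5·3+4·0+3·0 = 15
A: 2·8+1·1 = 17 | 1·0+5·0+4·2+3·3 = 17
Z: 2·2+1·5 = 9 | 1·1+5·0+4·2+3·0 = 9
G: 2·3+1·1 = 7 | 1·1+5·0+4·0+3·2 = 7
gcd(2,1,1,5,4,3) = 1

Coefficients: [2, 1, 1, 5, 4, 3]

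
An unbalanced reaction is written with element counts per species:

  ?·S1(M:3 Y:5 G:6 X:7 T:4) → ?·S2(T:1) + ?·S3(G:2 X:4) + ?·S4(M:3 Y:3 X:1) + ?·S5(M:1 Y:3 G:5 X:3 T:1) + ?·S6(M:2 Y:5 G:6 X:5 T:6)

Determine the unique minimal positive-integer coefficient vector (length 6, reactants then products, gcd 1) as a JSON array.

Coefficients: [5, 6, 4, 3, 2, 2]

M: 5·3 = 15 | 6·0+4·0+3·3+2·1+2·2 = 15
Y: 5·5 = 25 | 6·0+4·0+3·3+2·3+2·5 = 25
G: 5·6 = 30 | 6·0+4·2+3·0+2·5+2·6 = 30
X: 5·7 = 35 | 6·0+4·4+3·1+2·3+2·5 = 35
T: 5·4 = 20 | 6·1+4·0+3·0+2·1+2·6 = 20
gcd(5,6,4,3,2,2) = 1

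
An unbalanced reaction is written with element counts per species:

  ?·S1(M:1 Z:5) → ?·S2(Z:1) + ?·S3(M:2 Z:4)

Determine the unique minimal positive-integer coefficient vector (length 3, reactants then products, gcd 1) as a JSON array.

Coefficients: [2, 6, 1]

M: 2·1 = 2 | 6·0+1·2 = 2
Z: 2·5 = 10 | 6·1+1·4 = 10
gcd(2,6,1) = 1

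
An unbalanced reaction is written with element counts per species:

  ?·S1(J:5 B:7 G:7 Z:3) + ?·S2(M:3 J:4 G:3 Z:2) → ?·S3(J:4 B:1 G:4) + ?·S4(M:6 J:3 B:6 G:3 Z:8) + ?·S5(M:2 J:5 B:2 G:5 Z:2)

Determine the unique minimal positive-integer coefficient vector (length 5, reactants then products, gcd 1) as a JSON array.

M: 2·0+4·3 = 12 | 2·0+1·6+3·2 = 12
J: 2·5+4·4 = 26 | 2·4+1·3+3·5 = 26
B: 2·7+4·0 = 14 | 2·1+1·6+3·2 = 14
G: 2·7+4·3 = 26 | 2·4+1·3+3·5 = 26
Z: 2·3+4·2 = 14 | 2·0+1·8+3·2 = 14
gcd(2,4,2,1,3) = 1

Coefficients: [2, 4, 2, 1, 3]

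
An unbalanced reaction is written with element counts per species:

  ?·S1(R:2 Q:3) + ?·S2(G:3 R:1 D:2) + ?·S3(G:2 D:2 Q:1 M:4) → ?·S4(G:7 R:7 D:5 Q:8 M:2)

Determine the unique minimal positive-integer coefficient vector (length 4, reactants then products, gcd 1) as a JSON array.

G: 5·0+4·3+1·2 = 14 | 2·7 = 14
R: 5·2+4·1+1·0 = 14 | 2·7 = 14
D: 5·0+4·2+1·2 = 10 | 2·5 = 10
Q: 5·3+4·0+1·1 = 16 | 2·8 = 16
M: 5·0+4·0+1·4 = 4 | 2·2 = 4
gcd(5,4,1,2) = 1

Coefficients: [5, 4, 1, 2]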